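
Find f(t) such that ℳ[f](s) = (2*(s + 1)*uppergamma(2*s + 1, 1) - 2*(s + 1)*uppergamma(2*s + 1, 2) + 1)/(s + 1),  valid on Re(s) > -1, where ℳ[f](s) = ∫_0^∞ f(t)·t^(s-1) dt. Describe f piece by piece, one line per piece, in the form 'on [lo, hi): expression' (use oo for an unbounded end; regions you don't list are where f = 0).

peel off the power substitution: t**2 on [0, 1); t*exp(-t) on [1, 2)
reversing the shared t-power: t on [0, 1); exp(-t) on [1, 2)
cuts at 1: linearity sums the 2 kernel integrals
on [0, 1) integrate f = t against the kernel
on [1, 4) integrate f = sqrt(t)*exp(-sqrt(t)) against the kernel

on [0, 1): t
on [1, 4): sqrt(t)*exp(-sqrt(t))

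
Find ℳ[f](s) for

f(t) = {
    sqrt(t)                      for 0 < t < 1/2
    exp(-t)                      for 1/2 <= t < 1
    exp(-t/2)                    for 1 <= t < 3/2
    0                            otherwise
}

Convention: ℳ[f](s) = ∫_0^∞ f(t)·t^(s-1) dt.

(2**s*(2*s + 1)*uppergamma(s, 1/2) - 2**s*(2*s + 1)*uppergamma(s, 1) + 4**s*(2*s + 1)*uppergamma(s, 1/2) - 4**s*(2*s + 1)*uppergamma(s, 3/4) + sqrt(2))/(2**s*(2*s + 1))
  Re(s) > -1/2

the 3 pieces separated at 1/2, 1 each add one integral
∫ over [0, 1/2) of sqrt(t)·t^(s-1) joins the sum
segment 1/2 to 1 holds exp(-t); add its integral
∫ over [1, 3/2) of exp(-t/2)·t^(s-1) joins the sum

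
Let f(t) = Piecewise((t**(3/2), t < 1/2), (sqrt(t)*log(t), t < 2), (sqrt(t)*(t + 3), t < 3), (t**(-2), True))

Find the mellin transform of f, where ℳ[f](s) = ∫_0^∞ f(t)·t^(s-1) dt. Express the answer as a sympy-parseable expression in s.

the shared t-power comes off first: t on [0, 1/2); log(t) on [1/2, 2); t + 3 on [2, 3); …
the 4 pieces separated at 1/2, 2, 3 each add one integral
segment [0, 1/2) carries t**(3/2); integrate it
the [1/2, 2) slice contributes ∫ sqrt(t)*log(t)·t^(s-1) dt
∫ sqrt(t)*(t + 3)·t^(s-1) over [2, 3)
segment [3, ∞) carries t**(-2); integrate it

2**(-s - 1/2)*(-270*2**(2*s + 1)*(s + 1/2)**2*(2*s - 4) + 54*2**(2*s + 1)*(s + 1/2)*(s + 3/2)*(2*s - 4)*log(2) - 162*2**(2*s + 1)*(s + 1/2)*(2*s - 4) - 54*2**(2*s + 1)*(s + 3/2)*(2*s - 4) - 4*sqrt(3)*6**(s + 1/2)*(s + 1/2)**2*(s + 3/2) + 324*6**(s + 1/2)*(s + 1/2)**2*(2*s - 4) + 162*6**(s + 1/2)*(s + 1/2)*(2*s - 4) + 27*(s + 1/2)**2*(2*s - 4) + 54*(s + 1/2)*(s + 3/2)*(2*s - 4)*log(2) + (2*s - 4)*(54*s + 81))/(54*(s + 1/2)**2*(s + 3/2)*(2*s - 4))
  -3/2 < Re(s) < 2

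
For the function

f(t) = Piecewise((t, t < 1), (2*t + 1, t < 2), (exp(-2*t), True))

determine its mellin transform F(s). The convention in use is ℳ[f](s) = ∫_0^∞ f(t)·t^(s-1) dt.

(2**s*s*(s + 1)*uppergamma(s, 4) - 2*4**s*s - 4**s + 5*8**s*s + 8**s)/(4**s*s*(s + 1))
  Re(s) > -1

linearity at 1, 2 turns ℳ[f](s) into 3 summed integrals
over [0, 1), the kernel integral of t enters the sum
on [1, 2): add ∫ (2*t + 1)·t^(s-1) dt
for t in [2, ∞): the term is ∫ exp(-2*t)·t^(s-1)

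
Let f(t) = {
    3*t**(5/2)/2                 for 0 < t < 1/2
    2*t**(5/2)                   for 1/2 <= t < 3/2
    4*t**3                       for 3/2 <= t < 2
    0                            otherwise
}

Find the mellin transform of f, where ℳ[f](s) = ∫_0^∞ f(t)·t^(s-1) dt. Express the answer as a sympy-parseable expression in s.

(-2**(-s - 5/2)*(s + 3) + 4*2**(s + 3)*(2*s + 5) + 4*(3/2)**(s + 5/2)*(s + 3) - 4*(3/2)**(s + 3)*(2*s + 5))/((s + 3)*(2*s + 5))
  Re(s) > -5/2

summing 3 kernel integrals split by 1/2, 3/2 yields ℳ[f](s)
for t in [0, 1/2): the term is ∫ 3*t**(5/2)/2·t^(s-1)
∫ over [1/2, 3/2) of 2*t**(5/2)·t^(s-1) joins the sum
on [3/2, 2) integrate f = 4*t**3 against the kernel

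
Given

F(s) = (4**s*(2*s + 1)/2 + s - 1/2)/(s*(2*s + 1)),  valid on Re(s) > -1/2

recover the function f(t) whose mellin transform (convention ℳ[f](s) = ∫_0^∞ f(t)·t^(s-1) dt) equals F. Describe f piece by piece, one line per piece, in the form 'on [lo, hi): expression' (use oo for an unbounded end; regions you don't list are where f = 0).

on [0, 1): sqrt(t)
on [1, 4): 1/2

peel off the power substitution: t on [0, 1); 1/2 on [1, 2)
along the cuts 1, ℳ[f](s) splits into 2 integrals
on [0, 1) integrate f = sqrt(t) against the kernel
on [1, 4) integrate f = 1/2 against the kernel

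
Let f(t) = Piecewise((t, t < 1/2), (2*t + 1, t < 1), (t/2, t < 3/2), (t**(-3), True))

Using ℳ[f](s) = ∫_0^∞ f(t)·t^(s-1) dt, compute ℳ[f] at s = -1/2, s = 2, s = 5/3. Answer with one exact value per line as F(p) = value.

F(-1/2) = 1 + 599*sqrt(6)/1134 + sqrt(2)
F(2) = 33/16
F(5/3) = 2**(1/3)*(-378 + 725*3**(2/3) + 1116*2**(2/3))/1920

cuts at 1/2, 1, 3/2: linearity sums the 4 kernel integrals
∫ over [0, 1/2) of t·t^(s-1) joins the sum
the [1/2, 1) slice contributes ∫ (2*t + 1)·t^(s-1) dt
piece [1, 3/2): integrate t/2 against the kernel
over [3/2, ∞), the kernel integral of t**(-3) enters the sum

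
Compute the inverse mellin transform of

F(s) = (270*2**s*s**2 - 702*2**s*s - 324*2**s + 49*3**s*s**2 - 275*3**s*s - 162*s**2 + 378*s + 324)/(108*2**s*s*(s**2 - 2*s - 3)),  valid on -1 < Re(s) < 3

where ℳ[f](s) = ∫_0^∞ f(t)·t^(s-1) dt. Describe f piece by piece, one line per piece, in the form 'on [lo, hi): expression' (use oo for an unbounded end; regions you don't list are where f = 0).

on [0, 1/2): t
on [1/2, 1): 2*t + 1
on [1, 3/2): t/2
on [3/2, oo): t**(-3)

cuts at 1/2, 1, 3/2: linearity sums the 4 kernel integrals
on [0, 1/2): add ∫ t·t^(s-1) dt
∫ over [1/2, 1) of (2*t + 1)·t^(s-1) joins the sum
the [1, 3/2) slice contributes ∫ t/2·t^(s-1) dt
the [3/2, ∞) slice contributes ∫ t**(-3)·t^(s-1) dt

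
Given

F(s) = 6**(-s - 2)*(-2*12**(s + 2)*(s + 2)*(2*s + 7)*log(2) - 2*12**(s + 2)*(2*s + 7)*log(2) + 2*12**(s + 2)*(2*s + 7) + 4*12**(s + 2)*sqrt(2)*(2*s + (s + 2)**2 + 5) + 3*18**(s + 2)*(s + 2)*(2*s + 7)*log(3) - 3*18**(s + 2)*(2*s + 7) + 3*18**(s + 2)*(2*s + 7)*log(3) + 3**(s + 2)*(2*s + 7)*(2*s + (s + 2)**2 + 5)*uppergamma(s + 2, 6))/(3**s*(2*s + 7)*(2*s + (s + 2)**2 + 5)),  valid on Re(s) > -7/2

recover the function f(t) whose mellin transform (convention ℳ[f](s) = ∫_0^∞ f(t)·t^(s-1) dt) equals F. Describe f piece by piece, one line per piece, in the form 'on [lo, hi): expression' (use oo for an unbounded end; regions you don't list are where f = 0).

on [0, 2/3): 27*sqrt(3)*t**(7/2)
on [2/3, 1): 27*t**3*log(3*t)
on [1, oo): 9*t**2*exp(-6*t)

remove the common scale on t first: t**(7/2) on [0, 2); t**3*log(t) on [2, 3); t**2*exp(-2*t) on [3, ∞)
remove the shared t-power first: t**(3/2) on [0, 2); t*log(t) on [2, 3); exp(-2*t) on [3, ∞)
linearity at 2/3, 1 turns ℳ[f](s) into 3 summed integrals
on [0, 2/3): add ∫ 27*sqrt(3)*t**(7/2)·t^(s-1) dt
on [2/3, 1) integrate f = 27*t**3*log(3*t) against the kernel
the [1, ∞) slice contributes ∫ 9*t**2*exp(-6*t)·t^(s-1) dt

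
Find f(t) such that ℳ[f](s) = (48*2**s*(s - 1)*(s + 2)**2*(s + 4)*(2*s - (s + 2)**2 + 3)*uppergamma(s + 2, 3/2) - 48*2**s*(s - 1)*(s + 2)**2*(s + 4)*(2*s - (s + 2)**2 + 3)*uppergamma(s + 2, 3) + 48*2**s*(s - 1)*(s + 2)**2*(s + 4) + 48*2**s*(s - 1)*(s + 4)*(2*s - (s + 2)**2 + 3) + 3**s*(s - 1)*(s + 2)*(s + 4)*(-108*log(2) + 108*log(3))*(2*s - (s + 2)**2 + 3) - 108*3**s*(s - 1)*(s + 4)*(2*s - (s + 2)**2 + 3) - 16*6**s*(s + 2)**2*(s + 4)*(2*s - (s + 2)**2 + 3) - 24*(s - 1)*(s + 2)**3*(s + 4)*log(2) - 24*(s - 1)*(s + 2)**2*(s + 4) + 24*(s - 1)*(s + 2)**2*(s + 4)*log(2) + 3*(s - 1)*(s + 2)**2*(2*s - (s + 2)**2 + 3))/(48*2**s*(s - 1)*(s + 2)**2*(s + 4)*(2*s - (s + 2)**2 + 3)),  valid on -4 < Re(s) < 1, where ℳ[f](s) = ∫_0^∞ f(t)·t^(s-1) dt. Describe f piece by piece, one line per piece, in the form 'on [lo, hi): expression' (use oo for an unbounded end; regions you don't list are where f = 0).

undo the shared t-power: t**2 on [0, 1/2); log(t)/t on [1/2, 1); log(t) on [1, 3/2); …
decompose at 1/2, 1, 3/2, 3; ℳ[f](s) sums the 5 pieces' integrals
over [0, 1/2), the kernel integral of t**4 enters the sum
the [1/2, 1) slice contributes ∫ t*log(t)·t^(s-1) dt
the [1, 3/2) slice contributes ∫ t**2*log(t)·t^(s-1) dt
over [3/2, 3), the kernel integral of t**2*exp(-t) enters the sum
the [3, ∞) slice contributes ∫ 1/t·t^(s-1) dt

on [0, 1/2): t**4
on [1/2, 1): t*log(t)
on [1, 3/2): t**2*log(t)
on [3/2, 3): t**2*exp(-t)
on [3, oo): 1/t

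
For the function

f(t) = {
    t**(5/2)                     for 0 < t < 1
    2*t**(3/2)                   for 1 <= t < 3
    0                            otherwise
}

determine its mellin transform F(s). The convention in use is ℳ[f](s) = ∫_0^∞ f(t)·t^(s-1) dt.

2*(2*3**(s + 3/2)*(2*s + 5) - 2*s - 7)/((2*s + 3)*(2*s + 5))
  Re(s) > -5/2

strip the shared t-power: t**2 on [0, 1); 2*t on [1, 3)
back out the shared t-power: t**(3/2) on [0, 1); 2*sqrt(t) on [1, 3)
split f at 1: ℳ[f](s) collects 2 kernel integrals
for t in [0, 1): the term is ∫ t**(5/2)·t^(s-1)
piece [1, 3): integrate 2*t**(3/2) against the kernel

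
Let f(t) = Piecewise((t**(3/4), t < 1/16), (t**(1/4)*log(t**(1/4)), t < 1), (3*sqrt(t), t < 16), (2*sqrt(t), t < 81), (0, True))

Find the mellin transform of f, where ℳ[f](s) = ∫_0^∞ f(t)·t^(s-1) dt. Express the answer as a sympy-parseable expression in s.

2*2**(-4*s - 2)*(-2*2**(4*s + 2)*(4*s + 2)*(4*s + 3) - 6*2**(4*s + 2)*(4*s + 3)*(-8*s + (4*s + 2)**2 - 3) + 2*2**(8*s + 4)*(4*s + 3)*(-8*s + (4*s + 2)**2 - 3) + 4*6**(4*s + 2)*(4*s + 3)*(-8*s + (4*s + 2)**2 - 3) + 4*(4*s + 2)**2*(4*s + 3)*log(2) - 4*(4*s + 2)*(4*s + 3)*log(2) + 4*(4*s + 2)*(4*s + 3) + (4*s + 2)*(-8*s + (4*s + 2)**2 - 3))/((4*s + 2)*(4*s + 3)*(-8*s + (4*s + 2)**2 - 3))
  Re(s) > -3/4

invert the power substitution to get t**(3/2) on [0, 1/4); sqrt(t)*log(sqrt(t)) on [1/4, 1); 3*t on [1, 4); …
invert the power substitution to get t**3 on [0, 1/2); t*log(t) on [1/2, 1); 3*t**2 on [1, 2); …
back out the shared t-power: t on [0, 1/2); log(t)/t on [1/2, 1); 3 on [1, 2); …
cuts at 1/16, 1, 16: linearity sums the 4 kernel integrals
on [0, 1/16): add ∫ t**(3/4)·t^(s-1) dt
on [1/16, 1) integrate f = t**(1/4)*log(t**(1/4)) against the kernel
on [1, 16): add ∫ 3*sqrt(t)·t^(s-1) dt
∫ over [16, 81) of 2*sqrt(t)·t^(s-1) joins the sum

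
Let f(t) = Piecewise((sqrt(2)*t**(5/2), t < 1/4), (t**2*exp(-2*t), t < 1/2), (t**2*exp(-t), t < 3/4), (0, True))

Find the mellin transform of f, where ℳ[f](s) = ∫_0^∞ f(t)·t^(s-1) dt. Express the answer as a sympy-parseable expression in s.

(16*2**(2*s)*(2*s + 5)*uppergamma(s + 2, 1/2) - 16*2**(2*s)*(2*s + 5)*uppergamma(s + 2, 3/4) + 4*2**s*(2*s + 5)*uppergamma(s + 2, 1/2) - 4*2**s*(2*s + 5)*uppergamma(s + 2, 1) + sqrt(2))/(16*2**(2*s)*(2*s + 5))
  Re(s) > -5/2

back out the shared t-power: sqrt(2)*sqrt(t) on [0, 1/4); exp(-2*t) on [1/4, 1/2); exp(-t) on [1/2, 3/4)
strip the common scale on t: sqrt(t) on [0, 1/2); exp(-t) on [1/2, 1); exp(-t/2) on [1, 3/2)
cuts at 1/4, 1/2: linearity sums the 3 kernel integrals
on [0, 1/4): add ∫ sqrt(2)*t**(5/2)·t^(s-1) dt
for t in [1/4, 1/2): the term is ∫ t**2*exp(-2*t)·t^(s-1)
segment 1/2 to 3/4 holds t**2*exp(-t); add its integral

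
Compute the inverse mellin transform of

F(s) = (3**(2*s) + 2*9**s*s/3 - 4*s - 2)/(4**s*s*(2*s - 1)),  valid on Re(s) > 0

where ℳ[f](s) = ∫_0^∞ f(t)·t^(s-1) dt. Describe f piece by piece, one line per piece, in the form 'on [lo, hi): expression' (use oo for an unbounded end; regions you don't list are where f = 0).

invert the power substitution to get 1 on [0, 1/2); (2 - t)/t on [1/2, 3/2)
remove the shared t-power first: t on [0, 1/2); 2 - t on [1/2, 3/2)
breakpoints 1/4: one integral from each of the 2 segments
on [0, 1/4): add ∫ 1·t^(s-1) dt
over [1/4, 9/4), the kernel integral of (2 - sqrt(t))/sqrt(t) enters the sum

on [0, 1/4): 1
on [1/4, 9/4): (2 - sqrt(t))/sqrt(t)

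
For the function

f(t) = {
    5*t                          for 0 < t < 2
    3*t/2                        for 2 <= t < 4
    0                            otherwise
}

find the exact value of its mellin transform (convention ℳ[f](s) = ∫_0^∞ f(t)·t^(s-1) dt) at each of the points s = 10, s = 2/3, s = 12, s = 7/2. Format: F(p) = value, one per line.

split f at 2: ℳ[f](s) collects 2 kernel integrals
segment 0 to 2 holds 5*t; add its integral
piece [2, 4): integrate 3*t/2 against the kernel

F(10) = 6298624/11
F(2/3) = 3*2**(1/3)*(7*2**(1/3) + 12)/5
F(12) = 7745536
F(7/2) = 112*sqrt(2)/9 + 512/3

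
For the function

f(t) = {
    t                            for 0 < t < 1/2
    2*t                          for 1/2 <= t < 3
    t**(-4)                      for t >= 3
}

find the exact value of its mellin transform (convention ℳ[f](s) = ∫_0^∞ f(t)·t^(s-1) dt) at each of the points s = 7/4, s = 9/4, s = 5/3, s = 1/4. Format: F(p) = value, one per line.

F(7/4) = 2**(1/4)*(-243 + 17540*6**(3/4))/5346
F(9/4) = 2**(3/4)*(-63 + 27320*6**(1/4))/3276
F(5/3) = 2**(1/3)*(-189 + 13640*6**(2/3))/4032
F(1/4) = 2**(3/4)*(-243 + 2918*6**(1/4))/1215

slice at 1/2, 3, transform all 3 pieces, and sum them
piece [0, 1/2): integrate t against the kernel
between 1/2 and 3 the integrand is 2*t·t^(s-1)
the [3, ∞) slice contributes ∫ t**(-4)·t^(s-1) dt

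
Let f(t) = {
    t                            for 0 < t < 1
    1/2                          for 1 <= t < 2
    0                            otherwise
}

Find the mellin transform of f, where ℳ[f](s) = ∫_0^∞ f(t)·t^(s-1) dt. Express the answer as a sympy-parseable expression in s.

split f at 1: ℳ[f](s) collects 2 kernel integrals
on [0, 1) integrate f = t against the kernel
∫ over [1, 2) of 1/2·t^(s-1) joins the sum

(2**s*(s + 1) + s - 1)/(2*s*(s + 1))
  Re(s) > -1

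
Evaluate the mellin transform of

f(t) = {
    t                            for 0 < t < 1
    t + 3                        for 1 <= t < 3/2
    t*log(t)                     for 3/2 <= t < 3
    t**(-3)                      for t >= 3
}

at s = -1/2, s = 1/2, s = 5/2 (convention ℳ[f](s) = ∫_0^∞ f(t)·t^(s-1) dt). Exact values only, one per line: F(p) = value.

F(-1/2) = -2266*sqrt(3)/567 + sqrt(6) + log(2**(sqrt(6))*3**(-sqrt(6) + 2*sqrt(3))) + 6
F(1/2) = -6 - 178*sqrt(3)/135 + log(2**(sqrt(6)/2)*3**(-sqrt(6)/2 + 2*sqrt(3))) + 23*sqrt(6)/6
F(5/2) = -226*sqrt(3)/147 - 27*sqrt(6)*log(3)/56 - 6/5 + 27*sqrt(6)*log(2)/56 + 3861*sqrt(6)/1960 + 54*sqrt(3)*log(3)/7

f breaks at 1, 3/2, 3 into 4 integrals to sum
[0, 1) adds the kernel integral of t
∫ (t + 3)·t^(s-1) over [1, 3/2)
segment [3/2, 3) carries t*log(t); integrate it
∫ over [3, ∞) of t**(-3)·t^(s-1) joins the sum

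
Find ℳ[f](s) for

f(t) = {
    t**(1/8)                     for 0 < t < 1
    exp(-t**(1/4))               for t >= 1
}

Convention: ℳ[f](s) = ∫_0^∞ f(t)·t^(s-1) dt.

4*((8*s + 1)*uppergamma(4*s, 1) + 2)/(8*s + 1)
  Re(s) > -1/8

the power substitution comes off first: t**(1/4) on [0, 1); exp(-sqrt(t)) on [1, ∞)
back out the power substitution: sqrt(t) on [0, 1); exp(-t) on [1, ∞)
split f at 1: ℳ[f](s) collects 2 kernel integrals
[0, 1) adds the kernel integral of t**(1/8)
over [1, ∞), the kernel integral of exp(-t**(1/4)) enters the sum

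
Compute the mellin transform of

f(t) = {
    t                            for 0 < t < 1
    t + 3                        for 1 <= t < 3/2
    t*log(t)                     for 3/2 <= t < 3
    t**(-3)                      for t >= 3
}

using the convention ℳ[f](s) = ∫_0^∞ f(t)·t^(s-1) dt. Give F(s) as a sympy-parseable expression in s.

treat the 4 regions marked off by 1, 3/2, 3 separately and sum
segment 0 to 1 holds t; add its integral
over [1, 3/2), the kernel integral of (t + 3) enters the sum
∫ over [3/2, 3) of t*log(t)·t^(s-1) joins the sum
segment [3, ∞) carries t**(-3); integrate it

(-162*2**s*s*(s - 3)*(s**2 + 2*s + 1) - 162*2**s*(s - 3)*(s**2 + 2*s + 1) - 81*3**s*s**2*(s - 3)*(s + 1)*log(3) + 81*3**s*s**2*(s - 3)*(s + 1)*log(2) - 81*3**s*s*(s - 3)*(s + 1)*log(3) + 81*3**s*s*(s - 3)*(s + 1)*log(2) + 81*3**s*s*(s - 3)*(s + 1) + 243*3**s*s*(s - 3)*(s**2 + 2*s + 1) + 162*3**s*(s - 3)*(s**2 + 2*s + 1) + 162*6**s*s**2*(s - 3)*(s + 1)*log(3) - 162*6**s*s*(s - 3)*(s + 1) + 162*6**s*s*(s - 3)*(s + 1)*log(3) - 2*6**s*s*(s + 1)*(s**2 + 2*s + 1))/(54*2**s*s*(s - 3)*(s + 1)*(s**2 + 2*s + 1))
  -1 < Re(s) < 3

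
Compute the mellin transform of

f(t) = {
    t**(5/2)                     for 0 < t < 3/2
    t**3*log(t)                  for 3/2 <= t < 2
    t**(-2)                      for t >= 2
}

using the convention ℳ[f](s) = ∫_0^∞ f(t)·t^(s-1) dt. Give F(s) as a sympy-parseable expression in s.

undo the shared t-power: t**(3/2) on [0, 3/2); t**2*log(t) on [3/2, 2); t**(-3) on [2, ∞)
undo the shared t-power: sqrt(t) on [0, 3/2); t*log(t) on [3/2, 2); t**(-4) on [2, ∞)
treat the 3 regions marked off by 3/2, 2 separately and sum
[0, 3/2) adds the kernel integral of t**(5/2)
segment [3/2, 2) carries t**3*log(t); integrate it
segment 2 to ∞ holds t**(-2); add its integral

(-64*2**(2*s)*(s - 2)*(2*s + 5) - 2*2**(2*s)*(2*s + 5)*(2*s + (s + 2)**2 + 5) + 3**s*(s - 2)*(s + 2)*(2*s + 5)*(-27*log(3) + 27*log(2)) + 3**s*(s - 2)*(2*s + 5)*(-27*log(3) + 27*log(2)) + 27*3**s*(s - 2)*(2*s + 5) + 18*3**s*sqrt(6)*(s - 2)*(2*s + (s + 2)**2 + 5) + 64*4**s*(s - 2)*(s + 2)*(2*s + 5)*log(2) + 64*4**s*(s - 2)*(2*s + 5)*log(2))/(8*2**s*(s - 2)*(2*s + 5)*(2*s + (s + 2)**2 + 5))
  -5/2 < Re(s) < 2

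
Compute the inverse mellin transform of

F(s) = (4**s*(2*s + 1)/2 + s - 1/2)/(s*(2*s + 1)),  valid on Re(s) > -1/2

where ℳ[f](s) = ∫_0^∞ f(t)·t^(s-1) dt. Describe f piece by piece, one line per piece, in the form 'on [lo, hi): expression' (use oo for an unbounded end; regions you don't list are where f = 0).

on [0, 1): sqrt(t)
on [1, 4): 1/2

strip the power substitution: t on [0, 1); 1/2 on [1, 2)
cuts at 1: linearity sums the 2 kernel integrals
the [0, 1) slice contributes ∫ sqrt(t)·t^(s-1) dt
for t in [1, 4): the term is ∫ 1/2·t^(s-1)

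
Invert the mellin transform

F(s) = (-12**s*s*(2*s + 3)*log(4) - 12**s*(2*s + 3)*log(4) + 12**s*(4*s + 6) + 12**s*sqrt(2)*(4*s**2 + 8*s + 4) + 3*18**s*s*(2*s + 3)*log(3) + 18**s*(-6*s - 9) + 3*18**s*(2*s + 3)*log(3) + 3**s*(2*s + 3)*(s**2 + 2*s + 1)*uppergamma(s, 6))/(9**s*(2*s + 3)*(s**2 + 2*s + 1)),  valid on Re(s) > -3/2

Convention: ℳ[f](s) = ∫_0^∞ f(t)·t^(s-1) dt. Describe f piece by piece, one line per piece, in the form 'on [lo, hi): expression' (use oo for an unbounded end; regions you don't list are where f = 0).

on [0, 4/3): 3*sqrt(6)*t**(3/2)/4
on [4/3, 2): 3*t*log(3*t/2)/2
on [2, oo): exp(-3*t)

the common scale on t comes off first: t**(3/2) on [0, 2); t*log(t) on [2, 3); exp(-2*t) on [3, ∞)
slice at 4/3, 2, transform all 3 pieces, and sum them
on [0, 4/3) integrate f = 3*sqrt(6)*t**(3/2)/4 against the kernel
piece [4/3, 2): integrate 3*t*log(3*t/2)/2 against the kernel
on [2, ∞): add ∫ exp(-3*t)·t^(s-1) dt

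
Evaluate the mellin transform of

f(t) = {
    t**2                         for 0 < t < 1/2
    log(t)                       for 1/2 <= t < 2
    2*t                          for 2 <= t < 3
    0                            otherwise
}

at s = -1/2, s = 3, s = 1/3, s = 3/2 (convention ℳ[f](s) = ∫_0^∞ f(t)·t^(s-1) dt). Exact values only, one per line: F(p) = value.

F(-1/2) = sqrt(2)*(-18*log(2) - 11 + 12*sqrt(6))/6
F(3) = 65*log(2)/24 + 5061/160
F(1/3) = 3*2**(2/3)*(-112*2**(2/3) + log(2**(28 + 28*2**(2/3))) + 42*6**(1/3) + 85)/56
F(3/2) = sqrt(2)*(-9979 + 3780*log(2) + 9072*sqrt(6))/2520

f breaks at 1/2, 2 into 3 integrals to sum
segment 0 to 1/2 holds t**2; add its integral
∫ log(t)·t^(s-1) over [1/2, 2)
between 2 and 3 the integrand is 2*t·t^(s-1)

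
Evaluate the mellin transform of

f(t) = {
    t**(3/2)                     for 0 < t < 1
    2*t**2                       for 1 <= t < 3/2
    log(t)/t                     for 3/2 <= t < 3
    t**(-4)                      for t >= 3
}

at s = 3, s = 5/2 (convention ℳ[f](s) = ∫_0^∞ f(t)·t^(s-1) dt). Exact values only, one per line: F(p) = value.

F(3) = 9*log(2)/8 + 271/180 + 27*log(3)/8
F(5/2) = -34*sqrt(3)/27 - 7/36 + log(2**(sqrt(6)/2)*3**(-sqrt(6)/2 + 2*sqrt(3))) + 35*sqrt(6)/24

linearity at 1, 3/2, 3 turns ℳ[f](s) into 4 summed integrals
[0, 1) adds the kernel integral of t**(3/2)
the [1, 3/2) slice contributes ∫ 2*t**2·t^(s-1) dt
between 3/2 and 3 the integrand is log(t)/t·t^(s-1)
[3, ∞) adds the kernel integral of t**(-4)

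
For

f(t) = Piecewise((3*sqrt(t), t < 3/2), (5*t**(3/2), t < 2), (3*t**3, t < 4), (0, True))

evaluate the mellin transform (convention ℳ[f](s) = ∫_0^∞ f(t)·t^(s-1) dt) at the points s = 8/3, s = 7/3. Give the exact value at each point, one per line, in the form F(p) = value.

linearity at 3/2, 2 turns ℳ[f](s) into 3 summed integrals
[0, 3/2) adds the kernel integral of 3*sqrt(t)
over [3/2, 2), the kernel integral of 5*t**(3/2) enters the sum
on [2, 4): add ∫ 3*t**3·t^(s-1) dt

F(8/3) = -288*2**(2/3)/17 - 2187*2**(5/6)*3**(1/6)/1520 + 96*2**(1/6)/5 + 18432*2**(1/3)/17
F(7/3) = -18*2**(1/3) - 3159*2**(1/6)*3**(5/6)/3128 + 240*2**(5/6)/23 + 576*2**(2/3)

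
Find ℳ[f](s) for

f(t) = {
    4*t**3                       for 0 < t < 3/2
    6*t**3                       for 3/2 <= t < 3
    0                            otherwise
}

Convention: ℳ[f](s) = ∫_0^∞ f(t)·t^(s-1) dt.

the 2 pieces separated at 3/2 each add one integral
for t in [0, 3/2): the term is ∫ 4*t**3·t^(s-1)
[3/2, 3) adds the kernel integral of 6*t**3

27*(-3**s + 24*6**s)/(4*2**s*(s + 3))
  Re(s) > -3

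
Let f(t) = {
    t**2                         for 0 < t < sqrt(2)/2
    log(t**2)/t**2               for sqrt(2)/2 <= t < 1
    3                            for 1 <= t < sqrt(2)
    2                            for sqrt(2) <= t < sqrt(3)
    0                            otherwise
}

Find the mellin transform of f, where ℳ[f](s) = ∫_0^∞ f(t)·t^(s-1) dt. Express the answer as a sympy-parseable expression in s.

peel off the power substitution: t on [0, 1/2); log(t)/t on [1/2, 1); 3 on [1, 2); …
decompose at sqrt(2)/2, 1, sqrt(2); ℳ[f](s) sums the 4 pieces' integrals
∫ over [0, sqrt(2)/2) of t**2·t^(s-1) joins the sum
segment [sqrt(2)/2, 1) carries log(t**2)/t**2; integrate it
between 1 and sqrt(2) the integrand is 3·t^(s-1)
the [sqrt(2), sqrt(3)) slice contributes ∫ 2·t^(s-1) dt

(sqrt(2)/2)**s*(-4*2**(s/2)*s*(s + 2) - 6*2**(s/2)*(s + 2)*(s**2 - 4*s + 4) + 2*2**s*(s + 2)*(s**2 - 4*s + 4) + 4*6**(s/2)*(s + 2)*(s**2 - 4*s + 4) + 4*s**2*(s + 2)*log(2) - 8*s*(s + 2)*log(2) + 8*s*(s + 2) + s*(s**2 - 4*s + 4))/(2*s*(s + 2)*(s**2 - 4*s + 4))
  Re(s) > -2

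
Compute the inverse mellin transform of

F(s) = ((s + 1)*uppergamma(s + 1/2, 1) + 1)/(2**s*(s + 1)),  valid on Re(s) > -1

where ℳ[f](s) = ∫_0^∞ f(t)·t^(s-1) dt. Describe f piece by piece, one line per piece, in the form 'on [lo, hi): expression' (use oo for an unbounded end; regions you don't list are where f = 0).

on [0, 1/2): 2*t
on [1/2, oo): sqrt(2)*sqrt(t)*exp(-2*t)

the common scale on t comes off first: t on [0, 1); sqrt(t)*exp(-t) on [1, ∞)
reversing the shared t-power: sqrt(t) on [0, 1); exp(-t) on [1, ∞)
slice at 1/2, transform all 2 pieces, and sum them
over [0, 1/2), the kernel integral of 2*t enters the sum
on [1/2, ∞): add ∫ sqrt(2)*sqrt(t)*exp(-2*t)·t^(s-1) dt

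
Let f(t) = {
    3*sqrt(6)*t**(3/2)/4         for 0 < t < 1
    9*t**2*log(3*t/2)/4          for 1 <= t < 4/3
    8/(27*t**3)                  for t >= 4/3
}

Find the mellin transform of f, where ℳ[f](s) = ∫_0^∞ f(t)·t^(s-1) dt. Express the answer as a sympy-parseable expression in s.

remove the common scale on t first: t**(3/2) on [0, 3/2); t**2*log(t) on [3/2, 2); t**(-3) on [2, ∞)
reversing the shared t-power: sqrt(t) on [0, 3/2); t*log(t) on [3/2, 2); t**(-4) on [2, ∞)
split f at 1, 4/3: ℳ[f](s) collects 3 kernel integrals
segment 0 to 1 holds 3*sqrt(6)*t**(3/2)/4; add its integral
piece [1, 4/3): integrate 9*t**2*log(3*t/2)/4 against the kernel
∫ 8/(27*t**3)·t^(s-1) over [4/3, ∞)

(32*2**(2*s)*(s - 3)*(s + 1)*(2*s + 3)*log(2) - 32*2**(2*s)*(s - 3)*(2*s + 3) + 32*2**(2*s)*(s - 3)*(2*s + 3)*log(2) - 2**(2*s)*(2*s + 3)*(2*s + (s + 1)**2 + 3) + 3**s*(s - 3)*(s + 1)*(2*s + 3)*(-18*log(3) + 18*log(2)) + 3**s*(s - 3)*(2*s + 3)*(-18*log(3) + 18*log(2)) + 18*3**s*(s - 3)*(2*s + 3) + 12*3**s*sqrt(6)*(s - 3)*(2*s + (s + 1)**2 + 3))/(8*3**s*(s - 3)*(2*s + 3)*(2*s + (s + 1)**2 + 3))
  -3/2 < Re(s) < 3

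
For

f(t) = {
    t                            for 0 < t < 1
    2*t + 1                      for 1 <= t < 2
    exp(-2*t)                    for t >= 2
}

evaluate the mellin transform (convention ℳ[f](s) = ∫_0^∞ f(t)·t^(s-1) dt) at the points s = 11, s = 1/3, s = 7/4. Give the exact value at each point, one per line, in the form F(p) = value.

F(11) = 114665/132 + 771731*exp(-4)/8
F(1/3) = -15/4 + 2**(2/3)*uppergamma(1/3, 4)/2 + 6*2**(1/3)
F(7/4) = -72/77 + 2**(1/4)*uppergamma(7/4, 4)/4 + 312*2**(3/4)/77

treat the 3 regions marked off by 1, 2 separately and sum
on [0, 1) integrate f = t against the kernel
between 1 and 2 the integrand is (2*t + 1)·t^(s-1)
on [2, ∞): add ∫ exp(-2*t)·t^(s-1) dt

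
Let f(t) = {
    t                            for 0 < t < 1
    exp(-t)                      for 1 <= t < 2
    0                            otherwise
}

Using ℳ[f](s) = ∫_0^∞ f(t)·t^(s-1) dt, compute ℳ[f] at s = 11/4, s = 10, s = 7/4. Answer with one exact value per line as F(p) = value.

F(11/4) = -uppergamma(11/4, 2) + 4/15 + uppergamma(11/4, 1)
F(10) = -2681216*exp(-2) + 1/11 + 986410*exp(-1)
F(7/4) = -uppergamma(7/4, 2) + 4/11 + uppergamma(7/4, 1)

linearity at 1 turns ℳ[f](s) into 2 summed integrals
on [0, 1) integrate f = t against the kernel
∫ over [1, 2) of exp(-t)·t^(s-1) joins the sum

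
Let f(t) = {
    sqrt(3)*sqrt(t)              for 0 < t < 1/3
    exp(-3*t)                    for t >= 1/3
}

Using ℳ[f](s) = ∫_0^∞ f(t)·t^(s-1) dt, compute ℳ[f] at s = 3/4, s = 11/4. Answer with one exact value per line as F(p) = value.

remove the common scale on t first: sqrt(t) on [0, 1); exp(-t) on [1, ∞)
split f at 1/3: ℳ[f](s) collects 2 kernel integrals
piece [0, 1/3): integrate sqrt(3)*sqrt(t) against the kernel
on [1/3, ∞): add ∫ exp(-3*t)·t^(s-1) dt

F(3/4) = 3**(1/4)*(5*uppergamma(3/4, 1) + 4)/15
F(11/4) = 3**(1/4)*(4 + 13*uppergamma(11/4, 1))/351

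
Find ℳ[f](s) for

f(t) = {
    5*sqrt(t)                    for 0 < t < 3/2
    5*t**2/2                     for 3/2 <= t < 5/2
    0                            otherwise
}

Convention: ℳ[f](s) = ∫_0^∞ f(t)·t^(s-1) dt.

5*(4*(3/2)**(s + 1/2)*(s + 2) - (3/2)**(s + 2)*(2*s + 1) + (5/2)**(s + 2)*(2*s + 1))/(2*(s + 2)*(2*s + 1))
  Re(s) > -1/2

decompose at 3/2; ℳ[f](s) sums the 2 pieces' integrals
piece [0, 3/2): integrate 5*sqrt(t) against the kernel
∫ over [3/2, 5/2) of 5*t**2/2·t^(s-1) joins the sum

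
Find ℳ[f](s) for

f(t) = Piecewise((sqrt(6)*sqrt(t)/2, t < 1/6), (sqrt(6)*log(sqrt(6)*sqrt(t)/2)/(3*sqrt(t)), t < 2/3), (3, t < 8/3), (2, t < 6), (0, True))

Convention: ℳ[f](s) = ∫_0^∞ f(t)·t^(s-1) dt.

(16**s*(2*s + 1)*(4*s**2 - 4*s + 1) - 2**(2*s + 1)*s*(2*s + 1) + 2*36**s*(2*s + 1)*(4*s**2 - 4*s + 1) - 3*4**s*(2*s + 1)*(4*s**2 - 4*s + 1) + 8*s**2*(2*s + 1)*log(2) - 4*s*(2*s + 1)*log(2) + 4*s*(2*s + 1) + s*(4*s**2 - 4*s + 1))/(6**s*s*(2*s + 1)*(4*s**2 - 4*s + 1))
  Re(s) > -1/2

invert the common scale on t to get sqrt(t) on [0, 1/4); log(sqrt(t))/sqrt(t) on [1/4, 1); 3 on [1, 4); …
peel off the power substitution: t on [0, 1/2); log(t)/t on [1/2, 1); 3 on [1, 2); …
breakpoints 1/6, 2/3, 8/3: one integral from each of the 4 segments
∫ over [0, 1/6) of sqrt(6)*sqrt(t)/2·t^(s-1) joins the sum
segment [1/6, 2/3) carries sqrt(6)*log(sqrt(6)*sqrt(t)/2)/(3*sqrt(t)); integrate it
on [2/3, 8/3) integrate f = 3 against the kernel
piece [8/3, 6): integrate 2 against the kernel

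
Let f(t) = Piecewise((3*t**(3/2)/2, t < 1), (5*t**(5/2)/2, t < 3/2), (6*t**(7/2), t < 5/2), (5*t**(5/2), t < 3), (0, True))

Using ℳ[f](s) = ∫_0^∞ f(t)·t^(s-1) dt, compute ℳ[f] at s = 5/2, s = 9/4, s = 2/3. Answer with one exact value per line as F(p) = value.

F(5/2) = 24433/64
F(9/4) = -18387*2**(1/4)*3**(3/4)/6992 - 12/95 + 53125*2**(1/4)*5**(3/4)/1748 + 1620*3**(3/4)/19
F(2/3) = -17577*2**(5/6)*3**(1/6)/7600 - 24/247 + 300*2**(5/6)*5**(1/6)/19 + 810*3**(1/6)/19

integrate the 4 segments split at 1, 3/2, 5/2, then add the results
[0, 1) adds the kernel integral of 3*t**(3/2)/2
on [1, 3/2): add ∫ 5*t**(5/2)/2·t^(s-1) dt
over [3/2, 5/2), the kernel integral of 6*t**(7/2) enters the sum
over [5/2, 3), the kernel integral of 5*t**(5/2) enters the sum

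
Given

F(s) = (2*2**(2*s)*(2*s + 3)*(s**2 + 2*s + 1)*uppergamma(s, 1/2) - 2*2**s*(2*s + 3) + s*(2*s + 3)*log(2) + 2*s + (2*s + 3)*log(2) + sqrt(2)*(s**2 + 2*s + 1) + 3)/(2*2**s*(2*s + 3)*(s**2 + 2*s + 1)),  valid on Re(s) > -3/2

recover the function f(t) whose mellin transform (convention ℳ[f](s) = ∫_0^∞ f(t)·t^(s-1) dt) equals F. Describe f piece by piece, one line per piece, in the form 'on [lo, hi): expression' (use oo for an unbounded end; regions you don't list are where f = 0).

f breaks at 1/2, 1 into 3 integrals to sum
∫ over [0, 1/2) of t**(3/2)·t^(s-1) joins the sum
on [1/2, 1) integrate f = t*log(t) against the kernel
the [1, ∞) slice contributes ∫ exp(-t/2)·t^(s-1) dt

on [0, 1/2): t**(3/2)
on [1/2, 1): t*log(t)
on [1, oo): exp(-t/2)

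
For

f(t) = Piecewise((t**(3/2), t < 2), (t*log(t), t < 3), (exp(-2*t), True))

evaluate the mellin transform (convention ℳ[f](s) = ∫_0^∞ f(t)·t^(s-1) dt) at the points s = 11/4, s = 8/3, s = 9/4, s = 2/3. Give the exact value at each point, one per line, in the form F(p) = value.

breakpoints 2, 3: one integral from each of the 3 segments
over [0, 2), the kernel integral of t**(3/2) enters the sum
piece [2, 3): integrate t*log(t) against the kernel
between 3 and ∞ the integrand is exp(-2*t)·t^(s-1)

F(11/4) = -48*3**(3/4)/25 - 32*2**(3/4)*log(2)/15 + 2**(1/4)*uppergamma(11/4, 6)/8 + 128*2**(3/4)/225 + 64*2**(1/4)/17 + 36*3**(3/4)*log(3)/5
F(8/3) = -243*3**(2/3)/121 - 24*2**(2/3)*log(2)/11 + 2**(1/3)*uppergamma(8/3, 6)/8 + 72*2**(2/3)/121 + 96*2**(1/6)/25 + 81*3**(2/3)*log(3)/11
F(9/4) = -432*3**(1/4)/169 - 32*2**(1/4)*log(2)/13 + 2**(3/4)*uppergamma(9/4, 6)/8 + 128*2**(1/4)/169 + 32*2**(3/4)/15 + 108*3**(1/4)*log(3)/13
F(2/3) = -27*3**(2/3)/25 - 6*2**(2/3)*log(2)/5 + 2**(1/3)*uppergamma(2/3, 6)/2 + 18*2**(2/3)/25 + 24*2**(1/6)/13 + 9*3**(2/3)*log(3)/5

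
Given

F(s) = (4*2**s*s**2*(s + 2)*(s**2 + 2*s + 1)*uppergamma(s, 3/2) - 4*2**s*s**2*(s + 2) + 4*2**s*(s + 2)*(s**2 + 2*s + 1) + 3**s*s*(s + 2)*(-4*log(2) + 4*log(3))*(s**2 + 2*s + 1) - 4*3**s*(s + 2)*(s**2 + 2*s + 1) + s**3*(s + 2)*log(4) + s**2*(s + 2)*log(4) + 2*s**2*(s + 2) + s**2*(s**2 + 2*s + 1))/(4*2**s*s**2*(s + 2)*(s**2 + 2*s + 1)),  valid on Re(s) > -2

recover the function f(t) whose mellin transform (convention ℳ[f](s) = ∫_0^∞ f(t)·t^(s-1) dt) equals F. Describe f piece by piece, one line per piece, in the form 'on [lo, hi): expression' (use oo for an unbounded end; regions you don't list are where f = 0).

on [0, 1/2): t**2
on [1/2, 1): t*log(t)
on [1, 3/2): log(t)
on [3/2, oo): exp(-t)

integrate the 4 segments split at 1/2, 1, 3/2, then add the results
the [0, 1/2) slice contributes ∫ t**2·t^(s-1) dt
piece [1/2, 1): integrate t*log(t) against the kernel
on [1, 3/2): add ∫ log(t)·t^(s-1) dt
segment [3/2, ∞) carries exp(-t); integrate it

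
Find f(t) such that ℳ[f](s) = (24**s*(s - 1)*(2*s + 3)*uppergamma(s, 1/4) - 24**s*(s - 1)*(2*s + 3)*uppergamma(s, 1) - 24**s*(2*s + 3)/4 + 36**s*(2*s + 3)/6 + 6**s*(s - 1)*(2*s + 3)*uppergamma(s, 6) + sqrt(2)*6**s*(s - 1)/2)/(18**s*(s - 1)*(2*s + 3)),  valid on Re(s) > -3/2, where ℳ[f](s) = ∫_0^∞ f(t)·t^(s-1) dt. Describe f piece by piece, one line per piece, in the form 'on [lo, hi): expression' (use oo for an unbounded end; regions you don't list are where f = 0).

invert the common scale on t to get t**(3/2) on [0, 1/2); exp(-t/2) on [1/2, 2); 1/(2*t) on [2, 3); …
integrate the 4 segments split at 1/3, 4/3, 2, then add the results
∫ over [0, 1/3) of 3*sqrt(6)*t**(3/2)/4·t^(s-1) joins the sum
segment [1/3, 4/3) carries exp(-3*t/4); integrate it
piece [4/3, 2): integrate 1/(3*t) against the kernel
on [2, ∞) integrate f = exp(-3*t) against the kernel

on [0, 1/3): 3*sqrt(6)*t**(3/2)/4
on [1/3, 4/3): exp(-3*t/4)
on [4/3, 2): 1/(3*t)
on [2, oo): exp(-3*t)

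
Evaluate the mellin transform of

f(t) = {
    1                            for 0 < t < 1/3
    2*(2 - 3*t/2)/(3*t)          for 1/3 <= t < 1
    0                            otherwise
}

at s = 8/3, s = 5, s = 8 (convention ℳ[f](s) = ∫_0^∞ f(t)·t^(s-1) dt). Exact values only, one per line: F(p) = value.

F(8/3) = 17/40 - 11*3**(1/3)/180
F(5) = 53/405
F(8) = 2671/40824

undo the common scale on t: 1 on [0, 1/2); (2 - t)/t on [1/2, 3/2)
back out the shared t-power: t on [0, 1/2); 2 - t on [1/2, 3/2)
cuts at 1/3: linearity sums the 2 kernel integrals
[0, 1/3) adds the kernel integral of 1
∫ over [1/3, 1) of 2*(2 - 3*t/2)/(3*t)·t^(s-1) joins the sum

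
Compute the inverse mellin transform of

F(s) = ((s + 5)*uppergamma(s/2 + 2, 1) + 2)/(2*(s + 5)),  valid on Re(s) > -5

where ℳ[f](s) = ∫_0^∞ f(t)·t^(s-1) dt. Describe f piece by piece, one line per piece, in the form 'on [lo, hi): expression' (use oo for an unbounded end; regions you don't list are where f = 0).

peel off the power substitution: t**(5/2) on [0, 1); t**2*exp(-t) on [1, ∞)
undo the shared t-power: sqrt(t) on [0, 1); exp(-t) on [1, ∞)
cuts at 1: linearity sums the 2 kernel integrals
the [0, 1) slice contributes ∫ t**5·t^(s-1) dt
the [1, ∞) slice contributes ∫ t**4*exp(-t**2)·t^(s-1) dt

on [0, 1): t**5
on [1, oo): t**4*exp(-t**2)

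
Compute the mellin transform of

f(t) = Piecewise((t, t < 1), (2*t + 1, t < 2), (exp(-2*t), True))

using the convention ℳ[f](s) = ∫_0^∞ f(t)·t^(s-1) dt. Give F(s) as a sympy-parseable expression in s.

(2**s*s*(s + 1)*uppergamma(s, 4) - 2*4**s*s - 4**s + 5*8**s*s + 8**s)/(4**s*s*(s + 1))
  Re(s) > -1

split f at 1, 2: ℳ[f](s) collects 3 kernel integrals
for t in [0, 1): the term is ∫ t·t^(s-1)
on [1, 2): add ∫ (2*t + 1)·t^(s-1) dt
segment [2, ∞) carries exp(-2*t); integrate it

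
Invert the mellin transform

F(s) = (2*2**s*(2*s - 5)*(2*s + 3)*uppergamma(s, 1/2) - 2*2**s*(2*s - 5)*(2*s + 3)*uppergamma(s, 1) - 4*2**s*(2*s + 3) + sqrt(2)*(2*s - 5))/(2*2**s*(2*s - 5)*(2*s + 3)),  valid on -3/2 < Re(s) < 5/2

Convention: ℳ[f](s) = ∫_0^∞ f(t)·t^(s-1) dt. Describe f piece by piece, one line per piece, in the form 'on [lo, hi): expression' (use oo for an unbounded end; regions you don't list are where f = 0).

on [0, 1/2): t**(3/2)
on [1/2, 1): exp(-t)
on [1, oo): t**(-5/2)

treat the 3 regions marked off by 1/2, 1 separately and sum
on [0, 1/2) integrate f = t**(3/2) against the kernel
[1/2, 1) adds the kernel integral of exp(-t)
piece [1, ∞): integrate t**(-5/2) against the kernel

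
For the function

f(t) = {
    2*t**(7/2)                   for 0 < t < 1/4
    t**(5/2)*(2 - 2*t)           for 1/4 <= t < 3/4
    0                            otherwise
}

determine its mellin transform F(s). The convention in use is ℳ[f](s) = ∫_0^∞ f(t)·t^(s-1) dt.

2**(-2*s - 5)*(3**(s + 5/2)*(2*s + 5) + 8*3**(s + 5/2) - 4*s - 18)/((2*s + 5)*(2*s + 7))
  Re(s) > -7/2

reversing the shared t-power: 2*t**3 on [0, 1/4); t**2*(2 - 2*t) on [1/4, 3/4)
undo the shared t-power: 2*t on [0, 1/4); 2 - 2*t on [1/4, 3/4)
back out the common scale on t: t on [0, 1/2); 2 - t on [1/2, 3/2)
integrate the 2 segments split at 1/4, then add the results
[0, 1/4) adds the kernel integral of 2*t**(7/2)
segment 1/4 to 3/4 holds t**(5/2)*(2 - 2*t); add its integral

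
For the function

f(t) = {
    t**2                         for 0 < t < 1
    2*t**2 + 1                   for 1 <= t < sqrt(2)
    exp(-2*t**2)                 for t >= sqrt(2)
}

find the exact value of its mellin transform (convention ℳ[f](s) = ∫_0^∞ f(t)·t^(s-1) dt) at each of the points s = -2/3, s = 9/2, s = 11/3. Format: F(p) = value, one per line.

invert the power substitution to get t on [0, 1); 2*t + 1 on [1, 2); exp(-2*t) on [2, ∞)
integrate the 3 segments split at 1, sqrt(2), then add the results
the [0, 1) slice contributes ∫ t**2·t^(s-1) dt
[1, sqrt(2)) adds the kernel integral of (2*t**2 + 1)
between sqrt(2) and ∞ the integrand is exp(-2*t**2)·t^(s-1)

F(-2/3) = 2**(1/3)*uppergamma(-1/3, 4)/2 + 3/4 + 3*2**(2/3)/4
F(9/2) = -44/117 + 2**(3/4)*uppergamma(9/4, 4)/16 + 392*2**(1/4)/117
F(11/3) = -84/187 + 2**(1/6)*uppergamma(11/6, 4)/8 + 366*2**(5/6)/187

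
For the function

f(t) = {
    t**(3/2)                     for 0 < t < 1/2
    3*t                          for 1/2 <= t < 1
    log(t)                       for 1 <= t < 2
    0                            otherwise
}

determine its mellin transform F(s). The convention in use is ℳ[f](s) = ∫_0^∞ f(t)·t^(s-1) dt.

(-2*2**(2*s)*(s + 1)*(2*s + 3) + 6*2**s*s**2*(2*s + 3) + 2*2**s*(s + 1)*(2*s + 3) + 4**s*s*(s + 1)*(2*s + 3)*log(4) + sqrt(2)*s**2*(s + 1) - 3*s**2*(2*s + 3))/(2*2**s*s**2*(s + 1)*(2*s + 3))
  Re(s) > -3/2

split f at 1/2, 1: ℳ[f](s) collects 3 kernel integrals
between 0 and 1/2 the integrand is t**(3/2)·t^(s-1)
segment 1/2 to 1 holds 3*t; add its integral
piece [1, 2): integrate log(t) against the kernel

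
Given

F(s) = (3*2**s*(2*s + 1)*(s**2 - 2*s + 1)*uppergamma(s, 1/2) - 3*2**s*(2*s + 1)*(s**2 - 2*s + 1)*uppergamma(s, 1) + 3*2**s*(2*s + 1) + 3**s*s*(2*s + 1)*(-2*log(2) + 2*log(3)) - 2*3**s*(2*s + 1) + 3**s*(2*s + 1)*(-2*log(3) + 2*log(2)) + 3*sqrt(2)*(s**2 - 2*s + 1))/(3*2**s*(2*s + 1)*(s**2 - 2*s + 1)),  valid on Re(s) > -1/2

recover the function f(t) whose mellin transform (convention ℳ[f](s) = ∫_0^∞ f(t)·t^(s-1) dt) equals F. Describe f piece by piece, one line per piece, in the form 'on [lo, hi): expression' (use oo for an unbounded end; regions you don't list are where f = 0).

the 3 pieces separated at 1/2, 1 each add one integral
between 0 and 1/2 the integrand is sqrt(t)·t^(s-1)
for t in [1/2, 1): the term is ∫ exp(-t)·t^(s-1)
∫ log(t)/t·t^(s-1) over [1, 3/2)

on [0, 1/2): sqrt(t)
on [1/2, 1): exp(-t)
on [1, 3/2): log(t)/t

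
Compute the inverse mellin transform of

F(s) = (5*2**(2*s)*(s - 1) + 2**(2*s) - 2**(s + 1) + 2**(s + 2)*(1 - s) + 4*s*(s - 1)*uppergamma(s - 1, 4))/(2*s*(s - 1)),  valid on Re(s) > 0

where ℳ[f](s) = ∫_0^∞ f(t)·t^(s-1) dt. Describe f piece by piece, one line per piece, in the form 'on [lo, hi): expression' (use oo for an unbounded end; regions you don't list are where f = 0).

on [0, 2): 1
on [2, 4): 2*(t + 1)/t
on [4, oo): 2*exp(-t)/t

invert the common scale on t to get 1 on [0, 1); (2*t + 1)/t on [1, 2); exp(-2*t)/t on [2, ∞)
strip the shared t-power: t on [0, 1); 2*t + 1 on [1, 2); exp(-2*t) on [2, ∞)
along the cuts 2, 4, ℳ[f](s) splits into 3 integrals
segment [0, 2) carries 1; integrate it
segment [2, 4) carries 2*(t + 1)/t; integrate it
over [4, ∞), the kernel integral of 2*exp(-t)/t enters the sum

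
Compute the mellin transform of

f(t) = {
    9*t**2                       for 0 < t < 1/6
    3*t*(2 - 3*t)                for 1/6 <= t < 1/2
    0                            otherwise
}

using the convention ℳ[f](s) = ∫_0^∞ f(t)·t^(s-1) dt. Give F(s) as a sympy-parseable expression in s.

(3*3**s*(s + 1) + 12*3**s - 2*s - 6)/(4*6**s*(s + 1)*(s + 2))
  Re(s) > -2

invert the common scale on t to get t**2 on [0, 1/2); t*(2 - t) on [1/2, 3/2)
remove the shared t-power first: t on [0, 1/2); 2 - t on [1/2, 3/2)
decompose at 1/6; ℳ[f](s) sums the 2 pieces' integrals
on [0, 1/6): add ∫ 9*t**2·t^(s-1) dt
over [1/6, 1/2), the kernel integral of 3*t*(2 - 3*t) enters the sum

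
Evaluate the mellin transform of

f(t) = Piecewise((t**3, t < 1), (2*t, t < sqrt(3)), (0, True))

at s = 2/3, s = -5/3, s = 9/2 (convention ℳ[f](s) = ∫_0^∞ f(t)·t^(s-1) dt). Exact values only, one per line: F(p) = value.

strip the power substitution: t**(3/2) on [0, 1); 2*sqrt(t) on [1, 3)
summing 2 kernel integrals split by 1 yields ℳ[f](s)
for t in [0, 1): the term is ∫ t**3·t^(s-1)
for t in [1, sqrt(3)): the term is ∫ 2*t·t^(s-1)

F(2/3) = -51/55 + 6*3**(5/6)/5
F(-5/3) = 15/4 - 3**(2/3)
F(9/2) = -38/165 + 36*3**(3/4)/11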